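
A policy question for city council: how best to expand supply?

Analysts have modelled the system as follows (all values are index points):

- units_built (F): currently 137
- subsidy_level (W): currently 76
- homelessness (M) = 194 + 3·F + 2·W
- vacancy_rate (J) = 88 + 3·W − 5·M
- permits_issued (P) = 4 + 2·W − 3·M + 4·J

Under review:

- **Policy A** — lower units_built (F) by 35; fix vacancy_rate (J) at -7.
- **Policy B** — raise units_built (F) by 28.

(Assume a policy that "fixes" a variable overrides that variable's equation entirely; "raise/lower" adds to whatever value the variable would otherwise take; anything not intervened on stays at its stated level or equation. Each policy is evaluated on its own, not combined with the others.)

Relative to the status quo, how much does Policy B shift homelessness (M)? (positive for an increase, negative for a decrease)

Baseline:
  F = 137
  W = 76
  M = 194 + 3·137 + 2·76 = 757
Policy B (F + 28):
  F = 137 + 28 = 165
  W = 76
  M = 194 + 3·165 + 2·76 = 841
Change in M: 841 − 757 = 84

84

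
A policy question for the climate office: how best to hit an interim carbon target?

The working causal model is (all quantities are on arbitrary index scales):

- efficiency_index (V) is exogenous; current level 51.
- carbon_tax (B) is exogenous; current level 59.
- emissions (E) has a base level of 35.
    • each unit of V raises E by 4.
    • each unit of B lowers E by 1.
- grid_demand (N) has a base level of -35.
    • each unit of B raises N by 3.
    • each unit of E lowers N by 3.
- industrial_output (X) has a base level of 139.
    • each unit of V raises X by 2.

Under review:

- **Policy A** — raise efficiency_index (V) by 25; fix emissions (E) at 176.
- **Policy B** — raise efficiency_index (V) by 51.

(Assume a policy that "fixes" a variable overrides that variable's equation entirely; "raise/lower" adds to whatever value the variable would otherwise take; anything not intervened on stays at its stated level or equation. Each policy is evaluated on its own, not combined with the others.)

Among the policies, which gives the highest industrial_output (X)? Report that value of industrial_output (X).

Policy A (V + 25, E := 176):
  V = 51 + 25 = 76
  X = 139 + 2·76 = 291
Policy B (V + 51):
  V = 51 + 51 = 102
  X = 139 + 2·102 = 343
Comparing — Policy A: X=291, Policy B: X=343. Highest is 343 (Policy B).

343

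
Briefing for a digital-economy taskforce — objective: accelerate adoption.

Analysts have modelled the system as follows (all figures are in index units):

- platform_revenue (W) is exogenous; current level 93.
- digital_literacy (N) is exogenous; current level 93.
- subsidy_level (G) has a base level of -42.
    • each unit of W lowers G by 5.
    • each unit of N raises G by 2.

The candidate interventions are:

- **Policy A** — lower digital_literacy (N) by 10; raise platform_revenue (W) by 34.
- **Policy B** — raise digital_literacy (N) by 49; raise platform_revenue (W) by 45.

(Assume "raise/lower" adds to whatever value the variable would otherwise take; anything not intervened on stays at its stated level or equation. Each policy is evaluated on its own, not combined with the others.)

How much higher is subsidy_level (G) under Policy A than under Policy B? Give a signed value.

Policy A (N − 10, W + 34):
  W = 93 + 34 = 127
  N = 93 − 10 = 83
  G = -42 − 5·127 + 2·83 = -511
Policy B (N + 49, W + 45):
  W = 93 + 45 = 138
  N = 93 + 49 = 142
  G = -42 − 5·138 + 2·142 = -448
G: -511 − (-448) = -63

-63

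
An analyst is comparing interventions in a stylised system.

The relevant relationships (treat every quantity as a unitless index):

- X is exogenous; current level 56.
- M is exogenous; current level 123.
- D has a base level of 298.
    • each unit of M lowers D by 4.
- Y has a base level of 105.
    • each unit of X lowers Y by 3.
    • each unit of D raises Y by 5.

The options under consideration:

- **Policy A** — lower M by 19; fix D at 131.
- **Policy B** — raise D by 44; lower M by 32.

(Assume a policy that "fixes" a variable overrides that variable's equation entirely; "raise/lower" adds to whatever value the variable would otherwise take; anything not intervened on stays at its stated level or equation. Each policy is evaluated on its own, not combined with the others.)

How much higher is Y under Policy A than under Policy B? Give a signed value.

Policy A (M − 19, D := 131):
  X = 56
  M = 123 − 19 = 104
  D = 131
  Y = 105 − 3·56 + 5·131 = 592
Policy B (D + 44, M − 32):
  X = 56
  M = 123 − 32 = 91
  D = 298 − 4·91 (+44 from intervention) = -22
  Y = 105 − 3·56 + 5·(-22) = -173
Y: 592 − (-173) = 765

765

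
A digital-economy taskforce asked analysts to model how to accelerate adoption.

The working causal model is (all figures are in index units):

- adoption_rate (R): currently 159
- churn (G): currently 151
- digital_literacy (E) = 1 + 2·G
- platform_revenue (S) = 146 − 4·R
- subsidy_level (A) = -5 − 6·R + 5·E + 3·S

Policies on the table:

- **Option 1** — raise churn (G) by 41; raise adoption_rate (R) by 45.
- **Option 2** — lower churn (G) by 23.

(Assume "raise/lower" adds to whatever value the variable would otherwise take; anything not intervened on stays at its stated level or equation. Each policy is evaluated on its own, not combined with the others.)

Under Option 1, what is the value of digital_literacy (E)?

385

Option 1 (G + 41, R + 45):
  G = 151 + 41 = 192
  E = 1 + 2·192 = 385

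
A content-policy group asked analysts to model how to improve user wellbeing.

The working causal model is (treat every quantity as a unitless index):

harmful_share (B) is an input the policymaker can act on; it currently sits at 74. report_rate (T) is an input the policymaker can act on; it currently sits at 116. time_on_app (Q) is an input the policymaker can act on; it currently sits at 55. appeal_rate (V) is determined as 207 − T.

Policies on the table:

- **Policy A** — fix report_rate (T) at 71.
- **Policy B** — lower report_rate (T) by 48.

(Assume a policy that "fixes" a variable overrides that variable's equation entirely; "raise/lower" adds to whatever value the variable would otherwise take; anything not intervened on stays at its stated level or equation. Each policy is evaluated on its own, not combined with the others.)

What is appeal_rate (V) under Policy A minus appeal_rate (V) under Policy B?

Policy A (T := 71):
  T = 71
  V = 207 − 71 = 136
Policy B (T − 48):
  T = 116 − 48 = 68
  V = 207 − 68 = 139
V: 136 − 139 = -3

-3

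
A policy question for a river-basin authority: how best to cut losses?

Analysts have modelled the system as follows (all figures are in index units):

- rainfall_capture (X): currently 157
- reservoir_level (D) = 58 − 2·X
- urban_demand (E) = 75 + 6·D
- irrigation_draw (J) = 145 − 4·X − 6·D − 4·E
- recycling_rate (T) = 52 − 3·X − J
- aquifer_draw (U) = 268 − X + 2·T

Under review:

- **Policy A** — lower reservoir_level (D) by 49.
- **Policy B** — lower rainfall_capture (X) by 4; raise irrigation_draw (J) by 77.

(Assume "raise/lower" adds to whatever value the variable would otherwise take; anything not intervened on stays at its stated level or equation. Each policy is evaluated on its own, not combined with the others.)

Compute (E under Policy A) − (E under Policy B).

Policy A (D − 49):
  X = 157
  D = 58 − 2·157 (−49 from intervention) = -305
  E = 75 + 6·(-305) = -1755
Policy B (X − 4, J + 77):
  X = 157 − 4 = 153
  D = 58 − 2·153 = -248
  E = 75 + 6·(-248) = -1413
E: -1755 − (-1413) = -342

-342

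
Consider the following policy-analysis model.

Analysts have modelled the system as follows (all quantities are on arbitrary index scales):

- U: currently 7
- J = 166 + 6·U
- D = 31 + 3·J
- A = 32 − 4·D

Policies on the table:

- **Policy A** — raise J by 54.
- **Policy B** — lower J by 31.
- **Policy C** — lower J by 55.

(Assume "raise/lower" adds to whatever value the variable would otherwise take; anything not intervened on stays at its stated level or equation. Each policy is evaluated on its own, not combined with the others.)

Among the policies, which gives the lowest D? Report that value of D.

Policy A (J + 54):
  U = 7
  J = 166 + 6·7 (+54 from intervention) = 262
  D = 31 + 3·262 = 817
Policy B (J − 31):
  U = 7
  J = 166 + 6·7 (−31 from intervention) = 177
  D = 31 + 3·177 = 562
Policy C (J − 55):
  U = 7
  J = 166 + 6·7 (−55 from intervention) = 153
  D = 31 + 3·153 = 490
Comparing — Policy A: D=817, Policy B: D=562, Policy C: D=490. Lowest is 490 (Policy C).

490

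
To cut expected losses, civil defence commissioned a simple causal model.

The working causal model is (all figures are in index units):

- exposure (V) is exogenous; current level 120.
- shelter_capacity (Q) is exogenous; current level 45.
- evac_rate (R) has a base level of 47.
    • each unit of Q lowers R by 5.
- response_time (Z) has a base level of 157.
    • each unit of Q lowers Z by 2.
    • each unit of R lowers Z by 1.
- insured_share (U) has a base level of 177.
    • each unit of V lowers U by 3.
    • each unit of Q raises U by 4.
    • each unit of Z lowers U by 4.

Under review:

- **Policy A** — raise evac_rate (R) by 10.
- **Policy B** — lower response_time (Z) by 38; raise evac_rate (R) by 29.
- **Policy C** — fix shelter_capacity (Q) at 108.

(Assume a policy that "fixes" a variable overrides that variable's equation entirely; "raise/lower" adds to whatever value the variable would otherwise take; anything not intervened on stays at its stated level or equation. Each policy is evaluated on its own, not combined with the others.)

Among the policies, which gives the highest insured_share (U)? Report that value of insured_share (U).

Policy A (R + 10):
  V = 120
  Q = 45
  R = 47 − 5·45 (+10 from intervention) = -168
  Z = 157 − 2·45 − (-168) = 235
  U = 177 − 3·120 + 4·45 − 4·235 = -943
Policy B (Z − 38, R + 29):
  V = 120
  Q = 45
  R = 47 − 5·45 (+29 from intervention) = -149
  Z = 157 − 2·45 − (-149) (−38 from intervention) = 178
  U = 177 − 3·120 + 4·45 − 4·178 = -715
Policy C (Q := 108):
  V = 120
  Q = 108
  R = 47 − 5·108 = -493
  Z = 157 − 2·108 − (-493) = 434
  U = 177 − 3·120 + 4·108 − 4·434 = -1487
Comparing — Policy A: U=-943, Policy B: U=-715, Policy C: U=-1487. Highest is -715 (Policy B).

-715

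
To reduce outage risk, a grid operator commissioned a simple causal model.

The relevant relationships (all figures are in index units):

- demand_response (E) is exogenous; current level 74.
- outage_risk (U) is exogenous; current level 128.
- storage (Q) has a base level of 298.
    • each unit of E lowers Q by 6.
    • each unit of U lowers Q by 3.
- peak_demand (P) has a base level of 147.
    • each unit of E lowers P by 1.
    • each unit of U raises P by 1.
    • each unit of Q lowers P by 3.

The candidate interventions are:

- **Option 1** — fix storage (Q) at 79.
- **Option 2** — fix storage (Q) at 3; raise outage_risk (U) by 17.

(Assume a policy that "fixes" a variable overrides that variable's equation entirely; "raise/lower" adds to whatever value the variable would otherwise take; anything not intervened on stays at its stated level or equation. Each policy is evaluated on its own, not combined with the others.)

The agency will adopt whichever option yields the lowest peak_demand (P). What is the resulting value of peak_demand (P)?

-36

Option 1 (Q := 79):
  E = 74
  U = 128
  Q = 79
  P = 147 − 74 + 128 − 3·79 = -36
Option 2 (Q := 3, U + 17):
  E = 74
  U = 128 + 17 = 145
  Q = 3
  P = 147 − 74 + 145 − 3·3 = 209
Comparing — Option 1: P=-36, Option 2: P=209. Lowest is -36 (Option 1).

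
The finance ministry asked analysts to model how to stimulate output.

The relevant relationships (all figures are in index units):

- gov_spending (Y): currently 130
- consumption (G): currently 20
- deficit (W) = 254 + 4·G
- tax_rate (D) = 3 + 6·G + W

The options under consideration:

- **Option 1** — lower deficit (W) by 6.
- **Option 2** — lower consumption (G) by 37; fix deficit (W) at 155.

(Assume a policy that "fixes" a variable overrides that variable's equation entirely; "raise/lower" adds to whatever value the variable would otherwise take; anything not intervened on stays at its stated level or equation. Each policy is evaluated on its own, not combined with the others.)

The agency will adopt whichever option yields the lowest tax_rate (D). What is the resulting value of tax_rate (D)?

56

Option 1 (W − 6):
  G = 20
  W = 254 + 4·20 (−6 from intervention) = 328
  D = 3 + 6·20 + 328 = 451
Option 2 (G − 37, W := 155):
  G = 20 − 37 = -17
  W = 155
  D = 3 + 6·(-17) + 155 = 56
Comparing — Option 1: D=451, Option 2: D=56. Lowest is 56 (Option 2).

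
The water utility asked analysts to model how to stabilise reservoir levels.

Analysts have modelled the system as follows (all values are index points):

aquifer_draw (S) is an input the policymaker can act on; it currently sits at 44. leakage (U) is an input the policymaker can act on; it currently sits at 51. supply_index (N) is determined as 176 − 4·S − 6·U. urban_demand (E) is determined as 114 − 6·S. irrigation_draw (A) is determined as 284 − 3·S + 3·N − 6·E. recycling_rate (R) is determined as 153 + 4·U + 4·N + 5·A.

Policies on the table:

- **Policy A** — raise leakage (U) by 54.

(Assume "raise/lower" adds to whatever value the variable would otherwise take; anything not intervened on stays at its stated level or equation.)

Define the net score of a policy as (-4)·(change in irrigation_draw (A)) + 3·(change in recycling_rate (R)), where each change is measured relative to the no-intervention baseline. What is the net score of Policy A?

Baseline:
  S = 44
  U = 51
  N = 176 − 4·44 − 6·51 = -306
  E = 114 − 6·44 = -150
  A = 284 − 3·44 + 3·(-306) − 6·(-150) = 134
  R = 153 + 4·51 + 4·(-306) + 5·134 = -197
Policy A (U + 54):
  S = 44
  U = 51 + 54 = 105
  N = 176 − 4·44 − 6·105 = -630
  E = 114 − 6·44 = -150
  A = 284 − 3·44 + 3·(-630) − 6·(-150) = -838
  R = 153 + 4·105 + 4·(-630) + 5·(-838) = -6137
ΔA = -838 − 134 = -972; ΔR = -6137 − (-197) = -5940
Score = (-4)·(-972) + 3·(-5940) = -13932

-13932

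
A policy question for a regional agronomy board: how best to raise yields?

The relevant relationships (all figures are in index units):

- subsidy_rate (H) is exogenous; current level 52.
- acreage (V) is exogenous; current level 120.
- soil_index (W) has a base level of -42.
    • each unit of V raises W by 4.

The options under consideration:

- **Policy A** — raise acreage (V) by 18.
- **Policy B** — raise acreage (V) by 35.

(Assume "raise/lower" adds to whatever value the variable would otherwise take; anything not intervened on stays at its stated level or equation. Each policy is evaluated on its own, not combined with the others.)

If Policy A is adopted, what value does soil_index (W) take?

Policy A (V + 18):
  V = 120 + 18 = 138
  W = -42 + 4·138 = 510

510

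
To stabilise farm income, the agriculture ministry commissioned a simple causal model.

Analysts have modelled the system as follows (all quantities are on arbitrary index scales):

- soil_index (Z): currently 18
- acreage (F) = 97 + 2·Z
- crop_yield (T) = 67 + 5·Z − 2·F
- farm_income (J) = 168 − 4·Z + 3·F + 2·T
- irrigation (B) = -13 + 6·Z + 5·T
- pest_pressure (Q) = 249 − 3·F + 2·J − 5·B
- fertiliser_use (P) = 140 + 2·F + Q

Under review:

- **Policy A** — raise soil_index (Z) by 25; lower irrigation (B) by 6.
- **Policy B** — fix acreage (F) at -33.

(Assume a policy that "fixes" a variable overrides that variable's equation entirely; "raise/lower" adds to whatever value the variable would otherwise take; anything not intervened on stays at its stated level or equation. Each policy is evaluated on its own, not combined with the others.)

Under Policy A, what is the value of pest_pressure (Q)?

Policy A (Z + 25, B − 6):
  Z = 18 + 25 = 43
  F = 97 + 2·43 = 183
  T = 67 + 5·43 − 2·183 = -84
  J = 168 − 4·43 + 3·183 + 2·(-84) = 377
  B = -13 + 6·43 + 5·(-84) (−6 from intervention) = -181
  Q = 249 − 3·183 + 2·377 − 5·(-181) = 1359

1359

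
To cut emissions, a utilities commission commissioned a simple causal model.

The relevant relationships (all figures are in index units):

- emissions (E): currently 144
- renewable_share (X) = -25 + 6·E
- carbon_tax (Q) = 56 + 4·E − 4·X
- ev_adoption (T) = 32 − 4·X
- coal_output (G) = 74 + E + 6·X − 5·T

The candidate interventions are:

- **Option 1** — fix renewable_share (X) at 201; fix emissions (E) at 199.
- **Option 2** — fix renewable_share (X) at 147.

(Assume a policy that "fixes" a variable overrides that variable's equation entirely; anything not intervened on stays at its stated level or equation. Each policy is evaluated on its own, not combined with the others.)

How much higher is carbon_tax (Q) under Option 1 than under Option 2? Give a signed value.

4

Option 1 (X := 201, E := 199):
  E = 199
  X = 201
  Q = 56 + 4·199 − 4·201 = 48
Option 2 (X := 147):
  E = 144
  X = 147
  Q = 56 + 4·144 − 4·147 = 44
Q: 48 − 44 = 4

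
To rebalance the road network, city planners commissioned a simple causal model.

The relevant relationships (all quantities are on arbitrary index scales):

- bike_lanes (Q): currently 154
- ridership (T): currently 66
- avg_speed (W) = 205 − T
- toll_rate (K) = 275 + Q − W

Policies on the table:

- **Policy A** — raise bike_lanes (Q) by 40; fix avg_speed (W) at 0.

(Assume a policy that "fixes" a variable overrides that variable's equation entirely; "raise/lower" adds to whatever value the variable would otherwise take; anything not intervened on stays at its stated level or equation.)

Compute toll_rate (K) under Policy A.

Policy A (Q + 40, W := 0):
  Q = 154 + 40 = 194
  T = 66
  W = 0
  K = 275 + 194 − 0 = 469

469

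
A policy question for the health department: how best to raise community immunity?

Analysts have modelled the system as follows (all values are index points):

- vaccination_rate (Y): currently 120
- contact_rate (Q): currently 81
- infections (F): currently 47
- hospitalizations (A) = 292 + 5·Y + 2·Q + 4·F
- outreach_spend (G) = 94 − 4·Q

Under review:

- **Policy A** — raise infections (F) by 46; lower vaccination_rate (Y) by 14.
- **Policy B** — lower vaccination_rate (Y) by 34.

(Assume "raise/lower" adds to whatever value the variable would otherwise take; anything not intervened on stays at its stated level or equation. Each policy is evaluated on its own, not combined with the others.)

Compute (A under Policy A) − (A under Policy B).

Policy A (F + 46, Y − 14):
  Y = 120 − 14 = 106
  Q = 81
  F = 47 + 46 = 93
  A = 292 + 5·106 + 2·81 + 4·93 = 1356
Policy B (Y − 34):
  Y = 120 − 34 = 86
  Q = 81
  F = 47
  A = 292 + 5·86 + 2·81 + 4·47 = 1072
A: 1356 − 1072 = 284

284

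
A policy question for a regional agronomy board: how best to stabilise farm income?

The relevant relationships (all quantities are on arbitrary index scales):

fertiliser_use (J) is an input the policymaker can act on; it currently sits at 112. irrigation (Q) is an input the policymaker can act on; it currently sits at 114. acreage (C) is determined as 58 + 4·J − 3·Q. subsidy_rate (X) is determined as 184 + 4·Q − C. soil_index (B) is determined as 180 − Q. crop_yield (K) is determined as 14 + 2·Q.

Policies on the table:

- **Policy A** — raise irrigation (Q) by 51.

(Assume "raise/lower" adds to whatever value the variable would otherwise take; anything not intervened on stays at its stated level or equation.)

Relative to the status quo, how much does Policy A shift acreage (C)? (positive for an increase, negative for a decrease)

Baseline:
  J = 112
  Q = 114
  C = 58 + 4·112 − 3·114 = 164
Policy A (Q + 51):
  J = 112
  Q = 114 + 51 = 165
  C = 58 + 4·112 − 3·165 = 11
Change in C: 11 − 164 = -153

-153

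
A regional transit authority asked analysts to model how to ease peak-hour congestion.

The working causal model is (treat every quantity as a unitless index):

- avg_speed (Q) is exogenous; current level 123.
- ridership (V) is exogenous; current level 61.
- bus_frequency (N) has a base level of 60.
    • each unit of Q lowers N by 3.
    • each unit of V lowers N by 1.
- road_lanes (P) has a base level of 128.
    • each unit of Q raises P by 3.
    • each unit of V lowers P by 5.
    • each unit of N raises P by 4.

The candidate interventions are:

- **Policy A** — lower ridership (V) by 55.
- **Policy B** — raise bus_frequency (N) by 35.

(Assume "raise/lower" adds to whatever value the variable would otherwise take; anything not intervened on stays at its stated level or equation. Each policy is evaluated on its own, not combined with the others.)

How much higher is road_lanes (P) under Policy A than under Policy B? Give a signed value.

Policy A (V − 55):
  Q = 123
  V = 61 − 55 = 6
  N = 60 − 3·123 − 6 = -315
  P = 128 + 3·123 − 5·6 + 4·(-315) = -793
Policy B (N + 35):
  Q = 123
  V = 61
  N = 60 − 3·123 − 61 (+35 from intervention) = -335
  P = 128 + 3·123 − 5·61 + 4·(-335) = -1148
P: -793 − (-1148) = 355

355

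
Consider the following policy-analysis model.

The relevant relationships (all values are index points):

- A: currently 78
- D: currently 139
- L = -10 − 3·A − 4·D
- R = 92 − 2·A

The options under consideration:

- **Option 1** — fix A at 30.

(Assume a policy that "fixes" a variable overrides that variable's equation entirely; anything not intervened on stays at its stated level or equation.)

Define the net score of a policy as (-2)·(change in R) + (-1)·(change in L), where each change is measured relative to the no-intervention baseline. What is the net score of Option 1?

Baseline:
  A = 78
  D = 139
  L = -10 − 3·78 − 4·139 = -800
  R = 92 − 2·78 = -64
Option 1 (A := 30):
  A = 30
  D = 139
  L = -10 − 3·30 − 4·139 = -656
  R = 92 − 2·30 = 32
ΔR = 32 − (-64) = 96; ΔL = -656 − (-800) = 144
Score = (-2)·96 + (-1)·144 = -336

-336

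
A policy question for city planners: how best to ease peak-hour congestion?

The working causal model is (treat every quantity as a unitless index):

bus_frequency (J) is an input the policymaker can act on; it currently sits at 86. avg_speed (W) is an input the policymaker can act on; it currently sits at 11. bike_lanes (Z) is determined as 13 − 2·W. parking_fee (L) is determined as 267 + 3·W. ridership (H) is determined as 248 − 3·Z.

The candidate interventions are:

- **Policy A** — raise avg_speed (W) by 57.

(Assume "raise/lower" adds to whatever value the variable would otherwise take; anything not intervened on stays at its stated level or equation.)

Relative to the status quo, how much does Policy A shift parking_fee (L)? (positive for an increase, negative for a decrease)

Baseline:
  W = 11
  L = 267 + 3·11 = 300
Policy A (W + 57):
  W = 11 + 57 = 68
  L = 267 + 3·68 = 471
Change in L: 471 − 300 = 171

171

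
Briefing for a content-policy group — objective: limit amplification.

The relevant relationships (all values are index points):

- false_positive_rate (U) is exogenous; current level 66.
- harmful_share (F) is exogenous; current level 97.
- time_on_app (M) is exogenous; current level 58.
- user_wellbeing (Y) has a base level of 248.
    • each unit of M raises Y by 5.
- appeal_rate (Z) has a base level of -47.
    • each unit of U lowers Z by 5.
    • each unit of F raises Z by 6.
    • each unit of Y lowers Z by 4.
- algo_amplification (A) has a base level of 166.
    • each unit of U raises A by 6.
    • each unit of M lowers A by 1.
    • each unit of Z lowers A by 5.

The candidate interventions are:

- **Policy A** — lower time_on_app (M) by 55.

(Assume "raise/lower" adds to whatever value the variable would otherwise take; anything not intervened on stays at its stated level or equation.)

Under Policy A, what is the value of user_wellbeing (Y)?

263

Policy A (M − 55):
  M = 58 − 55 = 3
  Y = 248 + 5·3 = 263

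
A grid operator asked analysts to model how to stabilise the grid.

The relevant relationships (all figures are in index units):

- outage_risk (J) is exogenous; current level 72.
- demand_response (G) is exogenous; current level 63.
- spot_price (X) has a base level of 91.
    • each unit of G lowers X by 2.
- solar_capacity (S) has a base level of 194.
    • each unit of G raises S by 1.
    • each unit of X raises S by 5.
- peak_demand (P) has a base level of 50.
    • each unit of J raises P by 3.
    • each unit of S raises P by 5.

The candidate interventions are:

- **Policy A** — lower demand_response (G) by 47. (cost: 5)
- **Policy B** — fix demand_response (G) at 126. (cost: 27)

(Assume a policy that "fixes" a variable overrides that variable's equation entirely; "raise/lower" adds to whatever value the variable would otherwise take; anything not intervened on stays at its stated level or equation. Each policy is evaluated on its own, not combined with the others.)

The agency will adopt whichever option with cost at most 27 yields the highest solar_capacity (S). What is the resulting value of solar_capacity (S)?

Policy A (G − 47):
  G = 63 − 47 = 16
  X = 91 − 2·16 = 59
  S = 194 + 16 + 5·59 = 505
Policy B (G := 126):
  G = 126
  X = 91 − 2·126 = -161
  S = 194 + 126 + 5·(-161) = -485
Comparing — Policy A: S=505, Policy B: S=-485. Highest is 505 (Policy A).

505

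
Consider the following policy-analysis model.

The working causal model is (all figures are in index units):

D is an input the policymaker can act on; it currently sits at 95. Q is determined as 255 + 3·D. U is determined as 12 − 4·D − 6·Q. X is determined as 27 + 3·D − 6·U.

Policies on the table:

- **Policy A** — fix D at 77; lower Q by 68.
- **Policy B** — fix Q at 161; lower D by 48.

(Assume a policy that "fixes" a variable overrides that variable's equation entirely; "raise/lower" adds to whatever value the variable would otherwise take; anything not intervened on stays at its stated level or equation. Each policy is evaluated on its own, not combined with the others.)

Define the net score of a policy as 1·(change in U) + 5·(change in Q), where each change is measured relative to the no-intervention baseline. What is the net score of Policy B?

571

Baseline:
  D = 95
  Q = 255 + 3·95 = 540
  U = 12 − 4·95 − 6·540 = -3608
Policy B (Q := 161, D − 48):
  D = 95 − 48 = 47
  Q = 161
  U = 12 − 4·47 − 6·161 = -1142
ΔU = -1142 − (-3608) = 2466; ΔQ = 161 − 540 = -379
Score = 1·2466 + 5·(-379) = 571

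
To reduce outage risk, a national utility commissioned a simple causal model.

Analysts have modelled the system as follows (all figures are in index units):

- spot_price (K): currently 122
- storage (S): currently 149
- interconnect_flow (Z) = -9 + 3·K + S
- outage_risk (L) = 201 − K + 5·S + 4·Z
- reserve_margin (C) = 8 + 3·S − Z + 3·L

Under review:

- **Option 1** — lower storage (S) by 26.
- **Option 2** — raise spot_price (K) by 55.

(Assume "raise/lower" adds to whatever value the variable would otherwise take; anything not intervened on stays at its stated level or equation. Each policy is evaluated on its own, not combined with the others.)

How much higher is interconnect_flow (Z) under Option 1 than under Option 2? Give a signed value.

Option 1 (S − 26):
  K = 122
  S = 149 − 26 = 123
  Z = -9 + 3·122 + 123 = 480
Option 2 (K + 55):
  K = 122 + 55 = 177
  S = 149
  Z = -9 + 3·177 + 149 = 671
Z: 480 − 671 = -191

-191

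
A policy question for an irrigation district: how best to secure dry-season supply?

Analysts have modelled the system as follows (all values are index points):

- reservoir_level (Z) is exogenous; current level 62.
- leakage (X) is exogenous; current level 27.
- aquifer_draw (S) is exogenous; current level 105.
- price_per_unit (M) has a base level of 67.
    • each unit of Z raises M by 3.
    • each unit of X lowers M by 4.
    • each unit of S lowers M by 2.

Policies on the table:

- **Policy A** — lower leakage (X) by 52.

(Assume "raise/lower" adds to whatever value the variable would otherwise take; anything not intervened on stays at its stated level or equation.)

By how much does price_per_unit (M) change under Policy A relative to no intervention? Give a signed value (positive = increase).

Baseline:
  Z = 62
  X = 27
  S = 105
  M = 67 + 3·62 − 4·27 − 2·105 = -65
Policy A (X − 52):
  Z = 62
  X = 27 − 52 = -25
  S = 105
  M = 67 + 3·62 − 4·(-25) − 2·105 = 143
Change in M: 143 − (-65) = 208

208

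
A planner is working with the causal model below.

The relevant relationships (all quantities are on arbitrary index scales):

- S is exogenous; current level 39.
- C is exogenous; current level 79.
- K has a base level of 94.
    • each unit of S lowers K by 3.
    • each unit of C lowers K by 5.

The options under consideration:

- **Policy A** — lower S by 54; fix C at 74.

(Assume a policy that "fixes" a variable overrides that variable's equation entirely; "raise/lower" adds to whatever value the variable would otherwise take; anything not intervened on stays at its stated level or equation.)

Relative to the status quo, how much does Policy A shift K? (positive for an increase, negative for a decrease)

187

Baseline:
  S = 39
  C = 79
  K = 94 − 3·39 − 5·79 = -418
Policy A (S − 54, C := 74):
  S = 39 − 54 = -15
  C = 74
  K = 94 − 3·(-15) − 5·74 = -231
Change in K: -231 − (-418) = 187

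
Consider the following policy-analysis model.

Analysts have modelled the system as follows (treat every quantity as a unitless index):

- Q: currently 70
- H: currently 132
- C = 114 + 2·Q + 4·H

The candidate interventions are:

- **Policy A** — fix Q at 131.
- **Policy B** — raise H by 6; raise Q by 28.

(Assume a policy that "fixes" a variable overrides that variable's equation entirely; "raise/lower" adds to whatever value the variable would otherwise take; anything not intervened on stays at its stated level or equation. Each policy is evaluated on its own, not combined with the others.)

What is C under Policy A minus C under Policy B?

42

Policy A (Q := 131):
  Q = 131
  H = 132
  C = 114 + 2·131 + 4·132 = 904
Policy B (H + 6, Q + 28):
  Q = 70 + 28 = 98
  H = 132 + 6 = 138
  C = 114 + 2·98 + 4·138 = 862
C: 904 − 862 = 42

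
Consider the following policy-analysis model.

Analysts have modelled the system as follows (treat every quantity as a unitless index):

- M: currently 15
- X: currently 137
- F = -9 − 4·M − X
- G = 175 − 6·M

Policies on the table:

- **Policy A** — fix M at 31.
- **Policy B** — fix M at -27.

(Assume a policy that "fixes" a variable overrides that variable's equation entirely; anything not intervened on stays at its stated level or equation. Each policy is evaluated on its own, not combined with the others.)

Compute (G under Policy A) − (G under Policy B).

Policy A (M := 31):
  M = 31
  G = 175 − 6·31 = -11
Policy B (M := -27):
  M = -27
  G = 175 − 6·(-27) = 337
G: -11 − 337 = -348

-348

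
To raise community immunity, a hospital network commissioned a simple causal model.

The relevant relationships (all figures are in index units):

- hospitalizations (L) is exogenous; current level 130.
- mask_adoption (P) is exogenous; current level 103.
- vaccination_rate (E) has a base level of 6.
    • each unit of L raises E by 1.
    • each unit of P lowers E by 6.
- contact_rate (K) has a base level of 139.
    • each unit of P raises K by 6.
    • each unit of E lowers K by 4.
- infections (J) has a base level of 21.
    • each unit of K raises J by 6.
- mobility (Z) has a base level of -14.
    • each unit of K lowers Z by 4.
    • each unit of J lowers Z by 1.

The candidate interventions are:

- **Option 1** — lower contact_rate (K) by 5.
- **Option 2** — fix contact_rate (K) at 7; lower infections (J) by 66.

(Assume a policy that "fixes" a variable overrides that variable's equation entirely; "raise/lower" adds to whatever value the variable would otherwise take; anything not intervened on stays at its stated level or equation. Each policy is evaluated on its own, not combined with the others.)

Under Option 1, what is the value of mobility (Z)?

-26835

Option 1 (K − 5):
  L = 130
  P = 103
  E = 6 + 130 − 6·103 = -482
  K = 139 + 6·103 − 4·(-482) (−5 from intervention) = 2680
  J = 21 + 6·2680 = 16101
  Z = -14 − 4·2680 − 16101 = -26835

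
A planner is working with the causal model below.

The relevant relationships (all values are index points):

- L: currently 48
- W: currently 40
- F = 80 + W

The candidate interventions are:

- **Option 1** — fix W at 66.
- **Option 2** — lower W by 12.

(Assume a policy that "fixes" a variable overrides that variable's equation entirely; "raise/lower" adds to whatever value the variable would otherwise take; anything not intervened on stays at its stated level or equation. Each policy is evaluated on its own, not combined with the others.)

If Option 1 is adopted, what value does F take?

146

Option 1 (W := 66):
  W = 66
  F = 80 + 66 = 146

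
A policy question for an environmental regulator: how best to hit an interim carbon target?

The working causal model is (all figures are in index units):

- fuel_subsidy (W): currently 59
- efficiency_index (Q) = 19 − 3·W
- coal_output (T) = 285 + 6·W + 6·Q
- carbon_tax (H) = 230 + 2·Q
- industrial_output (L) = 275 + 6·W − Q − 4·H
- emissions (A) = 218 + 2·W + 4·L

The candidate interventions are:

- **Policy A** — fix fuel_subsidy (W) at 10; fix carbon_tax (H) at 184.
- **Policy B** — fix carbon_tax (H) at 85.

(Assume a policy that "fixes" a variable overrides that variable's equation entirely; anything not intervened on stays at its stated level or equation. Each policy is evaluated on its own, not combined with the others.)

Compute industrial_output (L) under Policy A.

-390

Policy A (W := 10, H := 184):
  W = 10
  Q = 19 − 3·10 = -11
  H = 184
  L = 275 + 6·10 − (-11) − 4·184 = -390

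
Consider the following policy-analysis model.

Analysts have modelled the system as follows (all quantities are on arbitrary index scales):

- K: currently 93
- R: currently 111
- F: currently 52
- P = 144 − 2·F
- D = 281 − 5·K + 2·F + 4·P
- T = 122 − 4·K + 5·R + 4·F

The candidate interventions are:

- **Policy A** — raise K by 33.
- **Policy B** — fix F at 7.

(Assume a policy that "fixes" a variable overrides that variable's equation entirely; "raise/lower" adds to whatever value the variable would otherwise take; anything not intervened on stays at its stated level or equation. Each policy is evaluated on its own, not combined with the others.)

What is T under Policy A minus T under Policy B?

48

Policy A (K + 33):
  K = 93 + 33 = 126
  R = 111
  F = 52
  T = 122 − 4·126 + 5·111 + 4·52 = 381
Policy B (F := 7):
  K = 93
  R = 111
  F = 7
  T = 122 − 4·93 + 5·111 + 4·7 = 333
T: 381 − 333 = 48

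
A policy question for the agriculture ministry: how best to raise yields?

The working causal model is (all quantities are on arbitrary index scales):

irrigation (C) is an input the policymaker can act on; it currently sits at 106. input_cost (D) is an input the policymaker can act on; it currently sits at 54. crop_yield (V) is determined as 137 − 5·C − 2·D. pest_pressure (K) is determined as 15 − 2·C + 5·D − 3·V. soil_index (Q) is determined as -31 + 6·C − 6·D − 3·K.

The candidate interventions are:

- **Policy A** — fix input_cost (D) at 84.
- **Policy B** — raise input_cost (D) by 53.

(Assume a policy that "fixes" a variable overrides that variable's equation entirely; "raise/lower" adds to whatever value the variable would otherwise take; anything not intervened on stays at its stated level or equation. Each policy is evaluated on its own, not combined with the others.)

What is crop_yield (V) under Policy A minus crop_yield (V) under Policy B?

46

Policy A (D := 84):
  C = 106
  D = 84
  V = 137 − 5·106 − 2·84 = -561
Policy B (D + 53):
  C = 106
  D = 54 + 53 = 107
  V = 137 − 5·106 − 2·107 = -607
V: -561 − (-607) = 46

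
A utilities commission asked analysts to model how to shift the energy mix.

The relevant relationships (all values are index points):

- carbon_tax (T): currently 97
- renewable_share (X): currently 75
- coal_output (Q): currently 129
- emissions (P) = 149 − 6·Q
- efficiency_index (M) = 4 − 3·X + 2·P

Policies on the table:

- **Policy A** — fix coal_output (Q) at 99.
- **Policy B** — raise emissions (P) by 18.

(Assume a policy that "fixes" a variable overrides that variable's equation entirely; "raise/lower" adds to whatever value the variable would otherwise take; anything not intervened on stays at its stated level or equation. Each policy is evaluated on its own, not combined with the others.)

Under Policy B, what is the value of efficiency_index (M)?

-1435

Policy B (P + 18):
  X = 75
  Q = 129
  P = 149 − 6·129 (+18 from intervention) = -607
  M = 4 − 3·75 + 2·(-607) = -1435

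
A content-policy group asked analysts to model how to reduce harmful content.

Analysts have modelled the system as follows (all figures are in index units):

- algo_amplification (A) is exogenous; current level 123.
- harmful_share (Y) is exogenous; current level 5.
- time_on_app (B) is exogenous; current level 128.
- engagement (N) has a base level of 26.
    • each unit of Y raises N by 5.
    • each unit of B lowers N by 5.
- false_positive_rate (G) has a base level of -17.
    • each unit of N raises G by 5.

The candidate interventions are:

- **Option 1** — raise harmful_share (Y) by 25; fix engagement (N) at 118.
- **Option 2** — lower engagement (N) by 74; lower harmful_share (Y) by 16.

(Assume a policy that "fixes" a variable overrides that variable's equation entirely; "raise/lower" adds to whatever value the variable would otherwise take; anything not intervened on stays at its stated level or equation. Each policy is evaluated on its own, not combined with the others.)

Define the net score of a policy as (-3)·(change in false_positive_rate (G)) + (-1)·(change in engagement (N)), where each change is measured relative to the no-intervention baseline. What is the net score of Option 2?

Baseline:
  Y = 5
  B = 128
  N = 26 + 5·5 − 5·128 = -589
  G = -17 + 5·(-589) = -2962
Option 2 (N − 74, Y − 16):
  Y = 5 − 16 = -11
  B = 128
  N = 26 + 5·(-11) − 5·128 (−74 from intervention) = -743
  G = -17 + 5·(-743) = -3732
ΔG = -3732 − (-2962) = -770; ΔN = -743 − (-589) = -154
Score = (-3)·(-770) + (-1)·(-154) = 2464

2464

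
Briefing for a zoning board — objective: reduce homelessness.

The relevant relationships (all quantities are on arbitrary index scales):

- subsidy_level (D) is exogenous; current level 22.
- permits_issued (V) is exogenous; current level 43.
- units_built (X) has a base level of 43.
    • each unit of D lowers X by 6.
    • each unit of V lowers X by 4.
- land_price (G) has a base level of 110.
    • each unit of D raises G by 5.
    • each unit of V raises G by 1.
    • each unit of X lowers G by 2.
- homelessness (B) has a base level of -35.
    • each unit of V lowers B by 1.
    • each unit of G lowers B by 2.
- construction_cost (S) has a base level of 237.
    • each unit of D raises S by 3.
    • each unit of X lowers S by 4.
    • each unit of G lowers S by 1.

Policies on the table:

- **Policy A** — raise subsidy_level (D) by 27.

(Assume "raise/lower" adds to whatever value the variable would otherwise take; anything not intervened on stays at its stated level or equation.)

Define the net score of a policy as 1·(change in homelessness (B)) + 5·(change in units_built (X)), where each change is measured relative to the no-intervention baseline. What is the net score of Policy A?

-1728

Baseline:
  D = 22
  V = 43
  X = 43 − 6·22 − 4·43 = -261
  G = 110 + 5·22 + 43 − 2·(-261) = 785
  B = -35 − 43 − 2·785 = -1648
Policy A (D + 27):
  D = 22 + 27 = 49
  V = 43
  X = 43 − 6·49 − 4·43 = -423
  G = 110 + 5·49 + 43 − 2·(-423) = 1244
  B = -35 − 43 − 2·1244 = -2566
ΔB = -2566 − (-1648) = -918; ΔX = -423 − (-261) = -162
Score = 1·(-918) + 5·(-162) = -1728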